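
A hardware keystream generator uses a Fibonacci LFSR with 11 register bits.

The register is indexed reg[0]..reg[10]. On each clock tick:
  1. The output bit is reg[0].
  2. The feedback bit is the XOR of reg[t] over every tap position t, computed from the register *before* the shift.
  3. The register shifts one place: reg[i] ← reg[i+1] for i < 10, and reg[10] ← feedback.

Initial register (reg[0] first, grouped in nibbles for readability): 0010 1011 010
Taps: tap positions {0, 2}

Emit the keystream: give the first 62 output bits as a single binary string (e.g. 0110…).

00101011010100001100001001111001011100111001011110111001001010

tick  register→output (feedback)
  0  00101011010→0 (1)
  1  01010110101→0 (0)
  2  10101101010→1 (0)
  3  01011010100→0 (0)
  4  10110101000→1 (0)
  5  01101010000→0 (1)
  6  11010100001→1 (1)
  7  10101000011→1 (0)
  8  01010000110→0 (0)
  9  10100001100→1 (0)
 10  01000011000→0 (0)
 11  10000110000→1 (1)
 12  00001100001→0 (0)
 13  00011000010→0 (0)
 14  00110000100→0 (1)
 15  01100001001→0 (1)
 16  11000010011→1 (1)
 17  10000100111→1 (1)
 18  00001001111→0 (0)
 19  00010011110→0 (0)
 20  00100111100→0 (1)
 21  01001111001→0 (0)
 22  10011110010→1 (1)
 23  00111100101→0 (1)
 24  01111001011→0 (1)
 25  11110010111→1 (0)
 26  11100101110→1 (0)
 27  11001011100→1 (1)
 28  10010111001→1 (1)
 29  00101110011→0 (1)
 30  01011100111→0 (0)
 31  10111001110→1 (0)
 32  01110011100→0 (1)
 33  11100111001→1 (0)
 34  11001110010→1 (1)
 35  10011100101→1 (1)
 36  00111001011→0 (1)
 37  01110010111→0 (1)
 38  11100101111→1 (0)
 39  11001011110→1 (1)
 40  10010111101→1 (1)
 41  00101111011→0 (1)
 42  01011110111→0 (0)
 43  10111101110→1 (0)
 44  01111011100→0 (1)
 45  11110111001→1 (0)
 46  11101110010→1 (0)
 47  11011100100→1 (1)
 48  10111001001→1 (0)
 49  01110010010→0 (1)
 50  11100100101→1 (0)
 51  11001001010→1 (1)
 52  10010010101→1 (1)
 53  00100101011→0 (1)
 54  01001010111→0 (0)
 55  10010101110→1 (1)
 56  00101011101→0 (1)
 57  01010111011→0 (0)
 58  10101110110→1 (0)
 59  01011101100→0 (0)
 60  10111011000→1 (0)
 61  01110110000→0 (1)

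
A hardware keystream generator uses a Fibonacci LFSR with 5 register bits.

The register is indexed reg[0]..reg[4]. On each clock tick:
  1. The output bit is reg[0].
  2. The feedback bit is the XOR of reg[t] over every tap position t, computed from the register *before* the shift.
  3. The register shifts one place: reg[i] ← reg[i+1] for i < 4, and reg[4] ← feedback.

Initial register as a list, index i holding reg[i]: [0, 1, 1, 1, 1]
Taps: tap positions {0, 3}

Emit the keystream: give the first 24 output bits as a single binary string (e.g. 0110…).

011111001101001000010101

k : reg_k → out_k, fb_k
0: 01111 → 0, fb=1
1: 11111 → 1, fb=0
2: 11110 → 1, fb=0
3: 11100 → 1, fb=1
4: 11001 → 1, fb=1
5: 10011 → 1, fb=0
6: 00110 → 0, fb=1
7: 01101 → 0, fb=0
8: 11010 → 1, fb=0
9: 10100 → 1, fb=1
10: 01001 → 0, fb=0
11: 10010 → 1, fb=0
12: 00100 → 0, fb=0
13: 01000 → 0, fb=0
14: 10000 → 1, fb=1
15: 00001 → 0, fb=0
16: 00010 → 0, fb=1
17: 00101 → 0, fb=0
18: 01010 → 0, fb=1
19: 10101 → 1, fb=1
20: 01011 → 0, fb=1
21: 10111 → 1, fb=0
22: 01110 → 0, fb=1
23: 11101 → 1, fb=1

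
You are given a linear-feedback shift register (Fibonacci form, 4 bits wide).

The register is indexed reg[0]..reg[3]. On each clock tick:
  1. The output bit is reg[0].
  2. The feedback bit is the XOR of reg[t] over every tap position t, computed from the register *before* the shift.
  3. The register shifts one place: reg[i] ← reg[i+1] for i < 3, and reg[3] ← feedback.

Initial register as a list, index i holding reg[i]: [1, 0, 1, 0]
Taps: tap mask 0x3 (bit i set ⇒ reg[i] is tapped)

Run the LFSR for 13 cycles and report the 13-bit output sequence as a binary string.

step | reg (before) | out | fb
   0 | 1010 | 1 | 1
   1 | 0101 | 0 | 1
   2 | 1011 | 1 | 1
   3 | 0111 | 0 | 1
   4 | 1111 | 1 | 0
   5 | 1110 | 1 | 0
   6 | 1100 | 1 | 0
   7 | 1000 | 1 | 1
   8 | 0001 | 0 | 0
   9 | 0010 | 0 | 0
  10 | 0100 | 0 | 1
  11 | 1001 | 1 | 1
  12 | 0011 | 0 | 0

1010111100010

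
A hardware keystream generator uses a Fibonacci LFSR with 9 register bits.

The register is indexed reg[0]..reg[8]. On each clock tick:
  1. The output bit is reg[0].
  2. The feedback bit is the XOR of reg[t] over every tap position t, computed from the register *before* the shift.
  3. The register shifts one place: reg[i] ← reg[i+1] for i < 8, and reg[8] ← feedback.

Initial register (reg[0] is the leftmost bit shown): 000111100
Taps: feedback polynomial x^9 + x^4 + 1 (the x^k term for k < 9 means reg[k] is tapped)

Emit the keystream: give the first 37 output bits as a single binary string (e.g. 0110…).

tick  register→output (feedback)
  0  000111100→0 (1)
  1  001111001→0 (1)
  2  011110011→0 (1)
  3  111100111→1 (1)
  4  111001111→1 (1)
  5  110011111→1 (0)
  6  100111110→1 (0)
  7  001111100→0 (1)
  8  011111001→0 (1)
  9  111110011→1 (0)
 10  111100110→1 (1)
 11  111001101→1 (1)
 12  110011011→1 (0)
 13  100110110→1 (0)
 14  001101100→0 (0)
 15  011011000→0 (1)
 16  110110001→1 (0)
 17  101100010→1 (1)
 18  011000101→0 (0)
 19  110001010→1 (1)
 20  100010101→1 (0)
 21  000101010→0 (0)
 22  001010100→0 (1)
 23  010101001→0 (0)
 24  101010010→1 (0)
 25  010100100→0 (0)
 26  101001000→1 (1)
 27  010010001→0 (1)
 28  100100011→1 (1)
 29  001000111→0 (0)
 30  010001110→0 (0)
 31  100011100→1 (0)
 32  000111000→0 (1)
 33  001110001→0 (1)
 34  011100011→0 (0)
 35  111000110→1 (1)
 36  110001101→1 (1)

0001111001111100110110001010100100011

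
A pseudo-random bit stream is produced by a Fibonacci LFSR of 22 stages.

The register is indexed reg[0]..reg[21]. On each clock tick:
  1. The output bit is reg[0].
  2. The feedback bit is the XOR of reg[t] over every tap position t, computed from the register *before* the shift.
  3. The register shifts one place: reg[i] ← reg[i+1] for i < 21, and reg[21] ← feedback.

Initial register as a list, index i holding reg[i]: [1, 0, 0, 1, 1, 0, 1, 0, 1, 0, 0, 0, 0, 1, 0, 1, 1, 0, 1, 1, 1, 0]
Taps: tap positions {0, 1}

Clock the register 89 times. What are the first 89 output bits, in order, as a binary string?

10011010100001011011101010111110001110110011111100001001001101010000010001101101011111000

k : reg_k → out_k, fb_k
0: 1001101010000101101110 → 1, fb=1
1: 0011010100001011011101 → 0, fb=0
2: 0110101000010110111010 → 0, fb=1
3: 1101010000101101110101 → 1, fb=0
4: 1010100001011011101010 → 1, fb=1
5: 0101000010110111010101 → 0, fb=1
6: 1010000101101110101011 → 1, fb=1
7: 0100001011011101010111 → 0, fb=1
8: 1000010110111010101111 → 1, fb=1
9: 0000101101110101011111 → 0, fb=0
10: 0001011011101010111110 → 0, fb=0
11: 0010110111010101111100 → 0, fb=0
12: 0101101110101011111000 → 0, fb=1
13: 1011011101010111110001 → 1, fb=1
14: 0110111010101111100011 → 0, fb=1
15: 1101110101011111000111 → 1, fb=0
16: 1011101010111110001110 → 1, fb=1
17: 0111010101111100011101 → 0, fb=1
18: 1110101011111000111011 → 1, fb=0
19: 1101010111110001110110 → 1, fb=0
20: 1010101111100011101100 → 1, fb=1
21: 0101011111000111011001 → 0, fb=1
22: 1010111110001110110011 → 1, fb=1
23: 0101111100011101100111 → 0, fb=1
24: 1011111000111011001111 → 1, fb=1
25: 0111110001110110011111 → 0, fb=1
26: 1111100011101100111111 → 1, fb=0
27: 1111000111011001111110 → 1, fb=0
28: 1110001110110011111100 → 1, fb=0
29: 1100011101100111111000 → 1, fb=0
30: 1000111011001111110000 → 1, fb=1
31: 0001110110011111100001 → 0, fb=0
32: 0011101100111111000010 → 0, fb=0
33: 0111011001111110000100 → 0, fb=1
34: 1110110011111100001001 → 1, fb=0
35: 1101100111111000010010 → 1, fb=0
36: 1011001111110000100100 → 1, fb=1
37: 0110011111100001001001 → 0, fb=1
38: 1100111111000010010011 → 1, fb=0
39: 1001111110000100100110 → 1, fb=1
40: 0011111100001001001101 → 0, fb=0
41: 0111111000010010011010 → 0, fb=1
42: 1111110000100100110101 → 1, fb=0
43: 1111100001001001101010 → 1, fb=0
44: 1111000010010011010100 → 1, fb=0
45: 1110000100100110101000 → 1, fb=0
46: 1100001001001101010000 → 1, fb=0
47: 1000010010011010100000 → 1, fb=1
48: 0000100100110101000001 → 0, fb=0
49: 0001001001101010000010 → 0, fb=0
50: 0010010011010100000100 → 0, fb=0
51: 0100100110101000001000 → 0, fb=1
52: 1001001101010000010001 → 1, fb=1
53: 0010011010100000100011 → 0, fb=0
54: 0100110101000001000110 → 0, fb=1
55: 1001101010000010001101 → 1, fb=1
56: 0011010100000100011011 → 0, fb=0
57: 0110101000001000110110 → 0, fb=1
58: 1101010000010001101101 → 1, fb=0
59: 1010100000100011011010 → 1, fb=1
60: 0101000001000110110101 → 0, fb=1
61: 1010000010001101101011 → 1, fb=1
62: 0100000100011011010111 → 0, fb=1
63: 1000001000110110101111 → 1, fb=1
64: 0000010001101101011111 → 0, fb=0
65: 0000100011011010111110 → 0, fb=0
66: 0001000110110101111100 → 0, fb=0
67: 0010001101101011111000 → 0, fb=0
68: 0100011011010111110000 → 0, fb=1
69: 1000110110101111100001 → 1, fb=1
70: 0001101101011111000011 → 0, fb=0
71: 0011011010111110000110 → 0, fb=0
72: 0110110101111100001100 → 0, fb=1
73: 1101101011111000011001 → 1, fb=0
74: 1011010111110000110010 → 1, fb=1
75: 0110101111100001100101 → 0, fb=1
76: 1101011111000011001011 → 1, fb=0
77: 1010111110000110010110 → 1, fb=1
78: 0101111100001100101101 → 0, fb=1
79: 1011111000011001011011 → 1, fb=1
80: 0111110000110010110111 → 0, fb=1
81: 1111100001100101101111 → 1, fb=0
82: 1111000011001011011110 → 1, fb=0
83: 1110000110010110111100 → 1, fb=0
84: 1100001100101101111000 → 1, fb=0
85: 1000011001011011110000 → 1, fb=1
86: 0000110010110111100001 → 0, fb=0
87: 0001100101101111000010 → 0, fb=0
88: 0011001011011110000100 → 0, fb=0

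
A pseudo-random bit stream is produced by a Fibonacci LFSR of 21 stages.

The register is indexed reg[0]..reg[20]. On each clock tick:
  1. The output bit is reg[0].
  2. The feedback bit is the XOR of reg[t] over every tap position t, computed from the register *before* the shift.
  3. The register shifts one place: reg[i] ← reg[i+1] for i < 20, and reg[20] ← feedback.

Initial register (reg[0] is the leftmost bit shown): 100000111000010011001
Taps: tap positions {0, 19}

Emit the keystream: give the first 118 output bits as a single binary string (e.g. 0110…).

1000001110000100110011111110010101111000011001101000100110101001011011111010010001011100011001000010100011010110100000

k : reg_k → out_k, fb_k
0: 100000111000010011001 → 1, fb=1
1: 000001110000100110011 → 0, fb=1
2: 000011100001001100111 → 0, fb=1
3: 000111000010011001111 → 0, fb=1
4: 001110000100110011111 → 0, fb=1
5: 011100001001100111111 → 0, fb=1
6: 111000010011001111111 → 1, fb=0
7: 110000100110011111110 → 1, fb=0
8: 100001001100111111100 → 1, fb=1
9: 000010011001111111001 → 0, fb=0
10: 000100110011111110010 → 0, fb=1
11: 001001100111111100101 → 0, fb=0
12: 010011001111111001010 → 0, fb=1
13: 100110011111110010101 → 1, fb=1
14: 001100111111100101011 → 0, fb=1
15: 011001111111001010111 → 0, fb=1
16: 110011111110010101111 → 1, fb=0
17: 100111111100101011110 → 1, fb=0
18: 001111111001010111100 → 0, fb=0
19: 011111110010101111000 → 0, fb=0
20: 111111100101011110000 → 1, fb=1
21: 111111001010111100001 → 1, fb=1
22: 111110010101111000011 → 1, fb=0
23: 111100101011110000110 → 1, fb=0
24: 111001010111100001100 → 1, fb=1
25: 110010101111000011001 → 1, fb=1
26: 100101011110000110011 → 1, fb=0
27: 001010111100001100110 → 0, fb=1
28: 010101111000011001101 → 0, fb=0
29: 101011110000110011010 → 1, fb=0
30: 010111100001100110100 → 0, fb=0
31: 101111000011001101000 → 1, fb=1
32: 011110000110011010001 → 0, fb=0
33: 111100001100110100010 → 1, fb=0
34: 111000011001101000100 → 1, fb=1
35: 110000110011010001001 → 1, fb=1
36: 100001100110100010011 → 1, fb=0
37: 000011001101000100110 → 0, fb=1
38: 000110011010001001101 → 0, fb=0
39: 001100110100010011010 → 0, fb=1
40: 011001101000100110101 → 0, fb=0
41: 110011010001001101010 → 1, fb=0
42: 100110100010011010100 → 1, fb=1
43: 001101000100110101001 → 0, fb=0
44: 011010001001101010010 → 0, fb=1
45: 110100010011010100101 → 1, fb=1
46: 101000100110101001011 → 1, fb=0
47: 010001001101010010110 → 0, fb=1
48: 100010011010100101101 → 1, fb=1
49: 000100110101001011011 → 0, fb=1
50: 001001101010010110111 → 0, fb=1
51: 010011010100101101111 → 0, fb=1
52: 100110101001011011111 → 1, fb=0
53: 001101010010110111110 → 0, fb=1
54: 011010100101101111101 → 0, fb=0
55: 110101001011011111010 → 1, fb=0
56: 101010010110111110100 → 1, fb=1
57: 010100101101111101001 → 0, fb=0
58: 101001011011111010010 → 1, fb=0
59: 010010110111110100100 → 0, fb=0
60: 100101101111101001000 → 1, fb=1
61: 001011011111010010001 → 0, fb=0
62: 010110111110100100010 → 0, fb=1
63: 101101111101001000101 → 1, fb=1
64: 011011111010010001011 → 0, fb=1
65: 110111110100100010111 → 1, fb=0
66: 101111101001000101110 → 1, fb=0
67: 011111010010001011100 → 0, fb=0
68: 111110100100010111000 → 1, fb=1
69: 111101001000101110001 → 1, fb=1
70: 111010010001011100011 → 1, fb=0
71: 110100100010111000110 → 1, fb=0
72: 101001000101110001100 → 1, fb=1
73: 010010001011100011001 → 0, fb=0
74: 100100010111000110010 → 1, fb=0
75: 001000101110001100100 → 0, fb=0
76: 010001011100011001000 → 0, fb=0
77: 100010111000110010000 → 1, fb=1
78: 000101110001100100001 → 0, fb=0
79: 001011100011001000010 → 0, fb=1
80: 010111000110010000101 → 0, fb=0
81: 101110001100100001010 → 1, fb=0
82: 011100011001000010100 → 0, fb=0
83: 111000110010000101000 → 1, fb=1
84: 110001100100001010001 → 1, fb=1
85: 100011001000010100011 → 1, fb=0
86: 000110010000101000110 → 0, fb=1
87: 001100100001010001101 → 0, fb=0
88: 011001000010100011010 → 0, fb=1
89: 110010000101000110101 → 1, fb=1
90: 100100001010001101011 → 1, fb=0
91: 001000010100011010110 → 0, fb=1
92: 010000101000110101101 → 0, fb=0
93: 100001010001101011010 → 1, fb=0
94: 000010100011010110100 → 0, fb=0
95: 000101000110101101000 → 0, fb=0
96: 001010001101011010000 → 0, fb=0
97: 010100011010110100000 → 0, fb=0
98: 101000110101101000000 → 1, fb=1
99: 010001101011010000001 → 0, fb=0
100: 100011010110100000010 → 1, fb=0
101: 000110101101000000100 → 0, fb=0
102: 001101011010000001000 → 0, fb=0
103: 011010110100000010000 → 0, fb=0
104: 110101101000000100000 → 1, fb=1
105: 101011010000001000001 → 1, fb=1
106: 010110100000010000011 → 0, fb=1
107: 101101000000100000111 → 1, fb=0
108: 011010000001000001110 → 0, fb=1
109: 110100000010000011101 → 1, fb=1
110: 101000000100000111011 → 1, fb=0
111: 010000001000001110110 → 0, fb=1
112: 100000010000011101101 → 1, fb=1
113: 000000100000111011011 → 0, fb=1
114: 000001000001110110111 → 0, fb=1
115: 000010000011101101111 → 0, fb=1
116: 000100000111011011111 → 0, fb=1
117: 001000001110110111111 → 0, fb=1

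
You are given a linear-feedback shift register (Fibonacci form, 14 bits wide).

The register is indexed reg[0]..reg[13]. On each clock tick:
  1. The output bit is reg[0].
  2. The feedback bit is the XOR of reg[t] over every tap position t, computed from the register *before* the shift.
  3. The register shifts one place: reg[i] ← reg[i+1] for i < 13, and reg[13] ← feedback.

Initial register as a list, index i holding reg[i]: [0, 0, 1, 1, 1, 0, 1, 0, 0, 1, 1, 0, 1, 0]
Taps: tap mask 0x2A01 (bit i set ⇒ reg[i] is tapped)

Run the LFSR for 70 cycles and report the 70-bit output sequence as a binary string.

k : reg_k → out_k, fb_k
0: 00111010011010 → 0, fb=1
1: 01110100110101 → 0, fb=1
2: 11101001101011 → 1, fb=0
3: 11010011010110 → 1, fb=1
4: 10100110101101 → 1, fb=1
5: 01001101011011 → 0, fb=0
6: 10011010110110 → 1, fb=1
7: 00110101101101 → 0, fb=0
8: 01101011011010 → 0, fb=1
9: 11010110110101 → 1, fb=0
10: 10101101101010 → 1, fb=1
11: 01011011010101 → 0, fb=1
12: 10110110101011 → 1, fb=0
13: 01101101010110 → 0, fb=0
14: 11011010101100 → 1, fb=0
15: 10110101011000 → 1, fb=0
16: 01101010110000 → 0, fb=1
17: 11010101100001 → 1, fb=0
18: 10101011000010 → 1, fb=1
19: 01010110000101 → 0, fb=0
20: 10101100001010 → 1, fb=1
21: 01011000010101 → 0, fb=1
22: 10110000101011 → 1, fb=0
23: 01100001010110 → 0, fb=0
24: 11000010101100 → 1, fb=0
25: 10000101011000 → 1, fb=0
26: 00001010110000 → 0, fb=1
27: 00010101100001 → 0, fb=1
28: 00101011000011 → 0, fb=1
29: 01010110000111 → 0, fb=0
30: 10101100001110 → 1, fb=0
31: 01011000011100 → 0, fb=0
32: 10110000111000 → 1, fb=0
33: 01100001110000 → 0, fb=1
34: 11000011100001 → 1, fb=0
35: 10000111000010 → 1, fb=1
36: 00001110000101 → 0, fb=0
37: 00011100001010 → 0, fb=0
38: 00111000010100 → 0, fb=0
39: 01110000101000 → 0, fb=0
40: 11100001010000 → 1, fb=0
41: 11000010100000 → 1, fb=1
42: 10000101000001 → 1, fb=0
43: 00001010000010 → 0, fb=0
44: 00010100000100 → 0, fb=1
45: 00101000001001 → 0, fb=1
46: 01010000010011 → 0, fb=0
47: 10100000100110 → 1, fb=0
48: 01000001001100 → 0, fb=1
49: 10000010011001 → 1, fb=1
50: 00000100110011 → 0, fb=0
51: 00001001100110 → 0, fb=1
52: 00010011001101 → 0, fb=0
53: 00100110011010 → 0, fb=1
54: 01001100110101 → 0, fb=1
55: 10011001101011 → 1, fb=0
56: 00110011010110 → 0, fb=0
57: 01100110101100 → 0, fb=1
58: 11001101011001 → 1, fb=1
59: 10011010110011 → 1, fb=1
60: 00110101100111 → 0, fb=0
61: 01101011001110 → 0, fb=1
62: 11010110011101 → 1, fb=0
63: 10101100111010 → 1, fb=0
64: 01011001110100 → 0, fb=0
65: 10110011101000 → 1, fb=1
66: 01100111010001 → 0, fb=0
67: 11001110100010 → 1, fb=1
68: 10011101000101 → 1, fb=1
69: 00111010001011 → 0, fb=1

0011101001101011011010101100001010110000111000010100000100110011010110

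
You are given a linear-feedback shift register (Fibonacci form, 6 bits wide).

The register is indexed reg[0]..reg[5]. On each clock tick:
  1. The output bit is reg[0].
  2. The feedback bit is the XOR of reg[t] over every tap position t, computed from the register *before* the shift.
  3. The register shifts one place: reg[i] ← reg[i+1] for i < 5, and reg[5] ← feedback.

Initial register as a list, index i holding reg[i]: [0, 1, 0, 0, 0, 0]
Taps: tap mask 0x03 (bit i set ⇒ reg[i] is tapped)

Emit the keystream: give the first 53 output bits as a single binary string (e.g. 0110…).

01000011000101001111010001110010010110111011001101010

k : reg_k → out_k, fb_k
0: 010000 → 0, fb=1
1: 100001 → 1, fb=1
2: 000011 → 0, fb=0
3: 000110 → 0, fb=0
4: 001100 → 0, fb=0
5: 011000 → 0, fb=1
6: 110001 → 1, fb=0
7: 100010 → 1, fb=1
8: 000101 → 0, fb=0
9: 001010 → 0, fb=0
10: 010100 → 0, fb=1
11: 101001 → 1, fb=1
12: 010011 → 0, fb=1
13: 100111 → 1, fb=1
14: 001111 → 0, fb=0
15: 011110 → 0, fb=1
16: 111101 → 1, fb=0
17: 111010 → 1, fb=0
18: 110100 → 1, fb=0
19: 101000 → 1, fb=1
20: 010001 → 0, fb=1
21: 100011 → 1, fb=1
22: 000111 → 0, fb=0
23: 001110 → 0, fb=0
24: 011100 → 0, fb=1
25: 111001 → 1, fb=0
26: 110010 → 1, fb=0
27: 100100 → 1, fb=1
28: 001001 → 0, fb=0
29: 010010 → 0, fb=1
30: 100101 → 1, fb=1
31: 001011 → 0, fb=0
32: 010110 → 0, fb=1
33: 101101 → 1, fb=1
34: 011011 → 0, fb=1
35: 110111 → 1, fb=0
36: 101110 → 1, fb=1
37: 011101 → 0, fb=1
38: 111011 → 1, fb=0
39: 110110 → 1, fb=0
40: 101100 → 1, fb=1
41: 011001 → 0, fb=1
42: 110011 → 1, fb=0
43: 100110 → 1, fb=1
44: 001101 → 0, fb=0
45: 011010 → 0, fb=1
46: 110101 → 1, fb=0
47: 101010 → 1, fb=1
48: 010101 → 0, fb=1
49: 101011 → 1, fb=1
50: 010111 → 0, fb=1
51: 101111 → 1, fb=1
52: 011111 → 0, fb=1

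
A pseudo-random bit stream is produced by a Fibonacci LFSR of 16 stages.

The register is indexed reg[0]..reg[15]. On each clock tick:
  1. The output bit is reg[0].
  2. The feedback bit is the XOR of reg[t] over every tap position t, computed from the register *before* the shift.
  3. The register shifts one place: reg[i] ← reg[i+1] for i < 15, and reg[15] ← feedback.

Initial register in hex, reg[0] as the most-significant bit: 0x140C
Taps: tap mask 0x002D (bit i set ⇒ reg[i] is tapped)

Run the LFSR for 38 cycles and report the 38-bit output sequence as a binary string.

step | reg (before) | out | fb
   0 | 0001010000001100 | 0 | 0
   1 | 0010100000011000 | 0 | 1
   2 | 0101000000110001 | 0 | 1
   3 | 1010000001100011 | 1 | 0
   4 | 0100000011000110 | 0 | 0
   5 | 1000000110001100 | 1 | 1
   6 | 0000001100011001 | 0 | 0
   7 | 0000011000110010 | 0 | 1
   8 | 0000110001100101 | 0 | 1
   9 | 0001100011001011 | 0 | 1
  10 | 0011000110010111 | 0 | 0
  11 | 0110001100101110 | 0 | 1
  12 | 1100011001011101 | 1 | 0
  13 | 1000110010111010 | 1 | 0
  14 | 0001100101110100 | 0 | 1
  15 | 0011001011101001 | 0 | 0
  16 | 0110010111010010 | 0 | 0
  17 | 1100101110100100 | 1 | 1
  18 | 1001011101001001 | 1 | 1
  19 | 0010111010010011 | 0 | 0
  20 | 0101110100100110 | 0 | 0
  21 | 1011101001001100 | 1 | 1
  22 | 0111010010011001 | 0 | 1
  23 | 1110100100110011 | 1 | 0
  24 | 1101001001100110 | 1 | 0
  25 | 1010010011001100 | 1 | 1
  26 | 0100100110011001 | 0 | 0
  27 | 1001001100110010 | 1 | 0
  28 | 0010011001100100 | 0 | 0
  29 | 0100110011001000 | 0 | 1
  30 | 1001100110010001 | 1 | 0
  31 | 0011001100100010 | 0 | 0
  32 | 0110011001000100 | 0 | 0
  33 | 1100110010001000 | 1 | 0
  34 | 1001100100010000 | 1 | 0
  35 | 0011001000100000 | 0 | 0
  36 | 0110010001000000 | 0 | 0
  37 | 1100100010000000 | 1 | 1

00010100000011000110010111010010011001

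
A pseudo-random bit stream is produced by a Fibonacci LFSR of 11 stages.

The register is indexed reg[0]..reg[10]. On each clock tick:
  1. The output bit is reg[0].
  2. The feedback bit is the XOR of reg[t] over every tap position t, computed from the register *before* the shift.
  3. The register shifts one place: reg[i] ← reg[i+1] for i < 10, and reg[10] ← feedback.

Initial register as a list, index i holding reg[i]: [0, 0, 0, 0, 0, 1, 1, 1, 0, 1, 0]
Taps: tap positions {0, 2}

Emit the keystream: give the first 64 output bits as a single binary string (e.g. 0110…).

0000011101000011010010011100110111011111010101000100000010101000

tick  register→output (feedback)
  0  00000111010→0 (0)
  1  00001110100→0 (0)
  2  00011101000→0 (0)
  3  00111010000→0 (1)
  4  01110100001→0 (1)
  5  11101000011→1 (0)
  6  11010000110→1 (1)
  7  10100001101→1 (0)
  8  01000011010→0 (0)
  9  10000110100→1 (1)
 10  00001101001→0 (0)
 11  00011010010→0 (0)
 12  00110100100→0 (1)
 13  01101001001→0 (1)
 14  11010010011→1 (1)
 15  10100100111→1 (0)
 16  01001001110→0 (0)
 17  10010011100→1 (1)
 18  00100111001→0 (1)
 19  01001110011→0 (0)
 20  10011100110→1 (1)
 21  00111001101→0 (1)
 22  01110011011→0 (1)
 23  11100110111→1 (0)
 24  11001101110→1 (1)
 25  10011011101→1 (1)
 26  00110111011→0 (1)
 27  01101110111→0 (1)
 28  11011101111→1 (1)
 29  10111011111→1 (0)
 30  01110111110→0 (1)
 31  11101111101→1 (0)
 32  11011111010→1 (1)
 33  10111110101→1 (0)
 34  01111101010→0 (1)
 35  11111010101→1 (0)
 36  11110101010→1 (0)
 37  11101010100→1 (0)
 38  11010101000→1 (1)
 39  10101010001→1 (0)
 40  01010100010→0 (0)
 41  10101000100→1 (0)
 42  01010001000→0 (0)
 43  10100010000→1 (0)
 44  01000100000→0 (0)
 45  10001000000→1 (1)
 46  00010000001→0 (0)
 47  00100000010→0 (1)
 48  01000000101→0 (0)
 49  10000001010→1 (1)
 50  00000010101→0 (0)
 51  00000101010→0 (0)
 52  00001010100→0 (0)
 53  00010101000→0 (0)
 54  00101010000→0 (1)
 55  01010100001→0 (0)
 56  10101000010→1 (0)
 57  01010000100→0 (0)
 58  10100001000→1 (0)
 59  01000010000→0 (0)
 60  10000100000→1 (1)
 61  00001000001→0 (0)
 62  00010000010→0 (0)
 63  00100000100→0 (1)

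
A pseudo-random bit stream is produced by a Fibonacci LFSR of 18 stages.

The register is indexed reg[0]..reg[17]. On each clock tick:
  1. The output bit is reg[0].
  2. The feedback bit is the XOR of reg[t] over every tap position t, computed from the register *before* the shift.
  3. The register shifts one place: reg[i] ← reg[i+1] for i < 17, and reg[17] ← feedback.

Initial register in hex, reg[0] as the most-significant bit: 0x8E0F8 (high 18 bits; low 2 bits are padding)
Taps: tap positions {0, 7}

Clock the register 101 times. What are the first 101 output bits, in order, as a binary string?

k : reg_k → out_k, fb_k
0: 100011100000111110 → 1, fb=1
1: 000111000001111101 → 0, fb=0
2: 001110000011111010 → 0, fb=0
3: 011100000111110100 → 0, fb=0
4: 111000001111101000 → 1, fb=1
5: 110000011111010001 → 1, fb=0
6: 100000111110100010 → 1, fb=0
7: 000001111101000100 → 0, fb=1
8: 000011111010001001 → 0, fb=1
9: 000111110100010011 → 0, fb=1
10: 001111101000100111 → 0, fb=0
11: 011111010001001110 → 0, fb=1
12: 111110100010011101 → 1, fb=1
13: 111101000100111011 → 1, fb=1
14: 111010001001110111 → 1, fb=1
15: 110100010011101111 → 1, fb=0
16: 101000100111011110 → 1, fb=1
17: 010001001110111101 → 0, fb=0
18: 100010011101111010 → 1, fb=0
19: 000100111011110100 → 0, fb=1
20: 001001110111101001 → 0, fb=1
21: 010011101111010011 → 0, fb=0
22: 100111011110100110 → 1, fb=0
23: 001110111101001100 → 0, fb=1
24: 011101111010011001 → 0, fb=1
25: 111011110100110011 → 1, fb=0
26: 110111101001100110 → 1, fb=1
27: 101111010011001101 → 1, fb=0
28: 011110100110011010 → 0, fb=0
29: 111101001100110100 → 1, fb=1
30: 111010011001101001 → 1, fb=0
31: 110100110011010010 → 1, fb=0
32: 101001100110100100 → 1, fb=1
33: 010011001101001001 → 0, fb=0
34: 100110011010010010 → 1, fb=0
35: 001100110100100100 → 0, fb=1
36: 011001101001001001 → 0, fb=0
37: 110011010010010010 → 1, fb=0
38: 100110100100100100 → 1, fb=1
39: 001101001001001001 → 0, fb=0
40: 011010010010010010 → 0, fb=1
41: 110100100100100101 → 1, fb=1
42: 101001001001001011 → 1, fb=1
43: 010010010010010111 → 0, fb=1
44: 100100100100101111 → 1, fb=1
45: 001001001001011111 → 0, fb=0
46: 010010010010111110 → 0, fb=1
47: 100100100101111101 → 1, fb=1
48: 001001001011111011 → 0, fb=0
49: 010010010111110110 → 0, fb=1
50: 100100101111101101 → 1, fb=1
51: 001001011111011011 → 0, fb=1
52: 010010111110110111 → 0, fb=1
53: 100101111101101111 → 1, fb=0
54: 001011111011011110 → 0, fb=1
55: 010111110110111101 → 0, fb=1
56: 101111101101111011 → 1, fb=1
57: 011111011011110111 → 0, fb=1
58: 111110110111101111 → 1, fb=0
59: 111101101111011110 → 1, fb=1
60: 111011011110111101 → 1, fb=0
61: 110110111101111010 → 1, fb=0
62: 101101111011110100 → 1, fb=0
63: 011011110111101000 → 0, fb=1
64: 110111101111010001 → 1, fb=1
65: 101111011110100011 → 1, fb=0
66: 011110111101000110 → 0, fb=1
67: 111101111010001101 → 1, fb=0
68: 111011110100011010 → 1, fb=0
69: 110111101000110100 → 1, fb=1
70: 101111010001101001 → 1, fb=0
71: 011110100011010010 → 0, fb=0
72: 111101000110100100 → 1, fb=1
73: 111010001101001001 → 1, fb=1
74: 110100011010010011 → 1, fb=0
75: 101000110100100110 → 1, fb=0
76: 010001101001001100 → 0, fb=0
77: 100011010010011000 → 1, fb=0
78: 000110100100110000 → 0, fb=0
79: 001101001001100000 → 0, fb=0
80: 011010010011000000 → 0, fb=1
81: 110100100110000001 → 1, fb=1
82: 101001001100000011 → 1, fb=1
83: 010010011000000111 → 0, fb=1
84: 100100110000001111 → 1, fb=0
85: 001001100000011110 → 0, fb=0
86: 010011000000111100 → 0, fb=0
87: 100110000001111000 → 1, fb=1
88: 001100000011110001 → 0, fb=0
89: 011000000111100010 → 0, fb=0
90: 110000001111000100 → 1, fb=1
91: 100000011110001001 → 1, fb=0
92: 000000111100010010 → 0, fb=1
93: 000001111000100101 → 0, fb=1
94: 000011110001001011 → 0, fb=1
95: 000111100010010111 → 0, fb=0
96: 001111000100101110 → 0, fb=0
97: 011110001001011100 → 0, fb=0
98: 111100010010111000 → 1, fb=0
99: 111000100101110000 → 1, fb=1
100: 110001001011100001 → 1, fb=1

10001110000011111010001001110111101001100110100100100100101111101101111011110100011010010011000000111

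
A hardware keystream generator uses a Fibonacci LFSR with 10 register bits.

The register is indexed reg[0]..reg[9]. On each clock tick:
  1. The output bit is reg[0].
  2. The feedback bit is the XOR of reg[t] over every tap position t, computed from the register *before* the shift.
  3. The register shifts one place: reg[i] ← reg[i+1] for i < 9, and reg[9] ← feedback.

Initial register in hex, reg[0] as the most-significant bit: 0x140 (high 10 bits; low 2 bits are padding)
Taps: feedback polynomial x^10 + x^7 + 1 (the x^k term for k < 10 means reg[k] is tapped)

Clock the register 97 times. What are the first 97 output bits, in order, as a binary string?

0001010000000101101101111001111000100011111101100011101011010100001100110110000011000000001101101

tick  register→output (feedback)
  0  0001010000→0 (0)
  1  0010100000→0 (0)
  2  0101000000→0 (0)
  3  1010000000→1 (1)
  4  0100000001→0 (0)
  5  1000000010→1 (1)
  6  0000000101→0 (1)
  7  0000001011→0 (0)
  8  0000010110→0 (1)
  9  0000101101→0 (1)
 10  0001011011→0 (0)
 11  0010110110→0 (1)
 12  0101101101→0 (1)
 13  1011011011→1 (1)
 14  0110110111→0 (1)
 15  1101101111→1 (0)
 16  1011011110→1 (0)
 17  0110111100→0 (1)
 18  1101111001→1 (1)
 19  1011110011→1 (1)
 20  0111100111→0 (1)
 21  1111001111→1 (0)
 22  1110011110→1 (0)
 23  1100111100→1 (0)
 24  1001111000→1 (1)
 25  0011110001→0 (0)
 26  0111100010→0 (0)
 27  1111000100→1 (0)
 28  1110001000→1 (1)
 29  1100010001→1 (1)
 30  1000100011→1 (1)
 31  0001000111→0 (1)
 32  0010001111→0 (1)
 33  0100011111→0 (1)
 34  1000111111→1 (0)
 35  0001111110→0 (1)
 36  0011111101→0 (1)
 37  0111111011→0 (0)
 38  1111110110→1 (0)
 39  1111101100→1 (0)
 40  1111011000→1 (1)
 41  1110110001→1 (1)
 42  1101100011→1 (1)
 43  1011000111→1 (0)
 44  0110001110→0 (1)
 45  1100011101→1 (0)
 46  1000111010→1 (1)
 47  0001110101→0 (1)
 48  0011101011→0 (0)
 49  0111010110→0 (1)
 50  1110101101→1 (0)
 51  1101011010→1 (1)
 52  1010110101→1 (0)
 53  0101101010→0 (0)
 54  1011010100→1 (0)
 55  0110101000→0 (0)
 56  1101010000→1 (1)
 57  1010100001→1 (1)
 58  0101000011→0 (0)
 59  1010000110→1 (0)
 60  0100001100→0 (1)
 61  1000011001→1 (1)
 62  0000110011→0 (0)
 63  0001100110→0 (1)
 64  0011001101→0 (1)
 65  0110011011→0 (0)
 66  1100110110→1 (0)
 67  1001101100→1 (0)
 68  0011011000→0 (0)
 69  0110110000→0 (0)
 70  1101100000→1 (1)
 71  1011000001→1 (1)
 72  0110000011→0 (0)
 73  1100000110→1 (0)
 74  1000001100→1 (0)
 75  0000011000→0 (0)
 76  0000110000→0 (0)
 77  0001100000→0 (0)
 78  0011000000→0 (0)
 79  0110000000→0 (0)
 80  1100000000→1 (1)
 81  1000000001→1 (1)
 82  0000000011→0 (0)
 83  0000000110→0 (1)
 84  0000001101→0 (1)
 85  0000011011→0 (0)
 86  0000110110→0 (1)
 87  0001101101→0 (1)
 88  0011011011→0 (0)
 89  0110110110→0 (1)
 90  1101101101→1 (0)
 91  1011011010→1 (1)
 92  0110110101→0 (1)
 93  1101101011→1 (1)
 94  1011010111→1 (0)
 95  0110101110→0 (1)
 96  1101011101→1 (0)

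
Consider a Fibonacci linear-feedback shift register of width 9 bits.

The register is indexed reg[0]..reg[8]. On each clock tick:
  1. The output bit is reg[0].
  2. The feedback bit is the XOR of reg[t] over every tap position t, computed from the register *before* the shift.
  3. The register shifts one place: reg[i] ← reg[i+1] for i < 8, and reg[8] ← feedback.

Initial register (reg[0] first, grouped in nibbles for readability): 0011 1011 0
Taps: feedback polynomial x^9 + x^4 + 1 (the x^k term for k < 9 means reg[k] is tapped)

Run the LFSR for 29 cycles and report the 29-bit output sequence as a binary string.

00111011010001111001111100110

k : reg_k → out_k, fb_k
0: 001110110 → 0, fb=1
1: 011101101 → 0, fb=0
2: 111011010 → 1, fb=0
3: 110110100 → 1, fb=0
4: 101101000 → 1, fb=1
5: 011010001 → 0, fb=1
6: 110100011 → 1, fb=1
7: 101000111 → 1, fb=1
8: 010001111 → 0, fb=0
9: 100011110 → 1, fb=0
10: 000111100 → 0, fb=1
11: 001111001 → 0, fb=1
12: 011110011 → 0, fb=1
13: 111100111 → 1, fb=1
14: 111001111 → 1, fb=1
15: 110011111 → 1, fb=0
16: 100111110 → 1, fb=0
17: 001111100 → 0, fb=1
18: 011111001 → 0, fb=1
19: 111110011 → 1, fb=0
20: 111100110 → 1, fb=1
21: 111001101 → 1, fb=1
22: 110011011 → 1, fb=0
23: 100110110 → 1, fb=0
24: 001101100 → 0, fb=0
25: 011011000 → 0, fb=1
26: 110110001 → 1, fb=0
27: 101100010 → 1, fb=1
28: 011000101 → 0, fb=0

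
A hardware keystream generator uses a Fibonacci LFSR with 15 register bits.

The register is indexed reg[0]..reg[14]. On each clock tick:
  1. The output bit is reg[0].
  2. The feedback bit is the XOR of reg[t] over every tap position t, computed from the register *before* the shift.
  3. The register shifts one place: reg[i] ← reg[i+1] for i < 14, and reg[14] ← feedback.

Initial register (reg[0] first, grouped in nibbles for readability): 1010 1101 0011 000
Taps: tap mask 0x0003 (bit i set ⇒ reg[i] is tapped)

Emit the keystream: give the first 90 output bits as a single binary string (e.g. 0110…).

101011010011000111101110101001000110011111011001010100001101011111100010111100000100111000

k : reg_k → out_k, fb_k
0: 101011010011000 → 1, fb=1
1: 010110100110001 → 0, fb=1
2: 101101001100011 → 1, fb=1
3: 011010011000111 → 0, fb=1
4: 110100110001111 → 1, fb=0
5: 101001100011110 → 1, fb=1
6: 010011000111101 → 0, fb=1
7: 100110001111011 → 1, fb=1
8: 001100011110111 → 0, fb=0
9: 011000111101110 → 0, fb=1
10: 110001111011101 → 1, fb=0
11: 100011110111010 → 1, fb=1
12: 000111101110101 → 0, fb=0
13: 001111011101010 → 0, fb=0
14: 011110111010100 → 0, fb=1
15: 111101110101001 → 1, fb=0
16: 111011101010010 → 1, fb=0
17: 110111010100100 → 1, fb=0
18: 101110101001000 → 1, fb=1
19: 011101010010001 → 0, fb=1
20: 111010100100011 → 1, fb=0
21: 110101001000110 → 1, fb=0
22: 101010010001100 → 1, fb=1
23: 010100100011001 → 0, fb=1
24: 101001000110011 → 1, fb=1
25: 010010001100111 → 0, fb=1
26: 100100011001111 → 1, fb=1
27: 001000110011111 → 0, fb=0
28: 010001100111110 → 0, fb=1
29: 100011001111101 → 1, fb=1
30: 000110011111011 → 0, fb=0
31: 001100111110110 → 0, fb=0
32: 011001111101100 → 0, fb=1
33: 110011111011001 → 1, fb=0
34: 100111110110010 → 1, fb=1
35: 001111101100101 → 0, fb=0
36: 011111011001010 → 0, fb=1
37: 111110110010101 → 1, fb=0
38: 111101100101010 → 1, fb=0
39: 111011001010100 → 1, fb=0
40: 110110010101000 → 1, fb=0
41: 101100101010000 → 1, fb=1
42: 011001010100001 → 0, fb=1
43: 110010101000011 → 1, fb=0
44: 100101010000110 → 1, fb=1
45: 001010100001101 → 0, fb=0
46: 010101000011010 → 0, fb=1
47: 101010000110101 → 1, fb=1
48: 010100001101011 → 0, fb=1
49: 101000011010111 → 1, fb=1
50: 010000110101111 → 0, fb=1
51: 100001101011111 → 1, fb=1
52: 000011010111111 → 0, fb=0
53: 000110101111110 → 0, fb=0
54: 001101011111100 → 0, fb=0
55: 011010111111000 → 0, fb=1
56: 110101111110001 → 1, fb=0
57: 101011111100010 → 1, fb=1
58: 010111111000101 → 0, fb=1
59: 101111110001011 → 1, fb=1
60: 011111100010111 → 0, fb=1
61: 111111000101111 → 1, fb=0
62: 111110001011110 → 1, fb=0
63: 111100010111100 → 1, fb=0
64: 111000101111000 → 1, fb=0
65: 110001011110000 → 1, fb=0
66: 100010111100000 → 1, fb=1
67: 000101111000001 → 0, fb=0
68: 001011110000010 → 0, fb=0
69: 010111100000100 → 0, fb=1
70: 101111000001001 → 1, fb=1
71: 011110000010011 → 0, fb=1
72: 111100000100111 → 1, fb=0
73: 111000001001110 → 1, fb=0
74: 110000010011100 → 1, fb=0
75: 100000100111000 → 1, fb=1
76: 000001001110001 → 0, fb=0
77: 000010011100010 → 0, fb=0
78: 000100111000100 → 0, fb=0
79: 001001110001000 → 0, fb=0
80: 010011100010000 → 0, fb=1
81: 100111000100001 → 1, fb=1
82: 001110001000011 → 0, fb=0
83: 011100010000110 → 0, fb=1
84: 111000100001101 → 1, fb=0
85: 110001000011010 → 1, fb=0
86: 100010000110100 → 1, fb=1
87: 000100001101001 → 0, fb=0
88: 001000011010010 → 0, fb=0
89: 010000110100100 → 0, fb=1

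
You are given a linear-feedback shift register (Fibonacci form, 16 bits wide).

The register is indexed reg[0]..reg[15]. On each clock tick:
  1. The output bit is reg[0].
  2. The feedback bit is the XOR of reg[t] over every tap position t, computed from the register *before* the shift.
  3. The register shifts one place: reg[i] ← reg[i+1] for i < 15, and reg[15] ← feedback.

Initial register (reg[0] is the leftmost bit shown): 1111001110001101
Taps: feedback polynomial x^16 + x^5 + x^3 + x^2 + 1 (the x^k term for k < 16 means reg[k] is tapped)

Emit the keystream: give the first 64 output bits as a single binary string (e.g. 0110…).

1111001110001101110100000110111000011111011001010111010101110101

tick  register→output (feedback)
  0  1111001110001101→1 (1)
  1  1110011100011011→1 (1)
  2  1100111000110111→1 (0)
  3  1001110001101110→1 (1)
  4  0011100011011101→0 (0)
  5  0111000110111010→0 (0)
  6  1110001101110100→1 (0)
  7  1100011011101000→1 (0)
  8  1000110111010000→1 (0)
  9  0001101110100000→0 (1)
 10  0011011101000001→0 (1)
 11  0110111010000011→0 (0)
 12  1101110100000110→1 (1)
 13  1011101000001101→1 (1)
 14  0111010000011011→0 (1)
 15  1110100000110111→1 (0)
 16  1101000001101110→1 (0)
 17  1010000011011100→1 (0)
 18  0100000110111000→0 (0)
 19  1000001101110000→1 (1)
 20  0000011011100001→0 (1)
 21  0000110111000011→0 (1)
 22  0001101110000111→0 (1)
 23  0011011100001111→0 (1)
 24  0110111000011111→0 (0)
 25  1101110000111110→1 (1)
 26  1011100001111101→1 (1)
 27  0111000011111011→0 (0)
 28  1110000111110110→1 (0)
 29  1100001111101100→1 (1)
 30  1000011111011001→1 (0)
 31  0000111110110010→0 (1)
 32  0001111101100101→0 (0)
 33  0011111011001010→0 (1)
 34  0111110110010101→0 (1)
 35  1111101100101011→1 (1)
 36  1111011001010111→1 (0)
 37  1110110010101110→1 (1)
 38  1101100101011101→1 (0)
 39  1011001010111010→1 (1)
 40  0110010101110101→0 (0)
 41  1100101011101010→1 (1)
 42  1001010111010101→1 (1)
 43  0010101110101011→0 (1)
 44  0101011101010111→0 (0)
 45  1010111010101110→1 (1)
 46  0101110101011101→0 (0)
 47  1011101010111010→1 (1)
 48  0111010101110101→0 (1)
 49  1110101011101011→1 (0)
 50  1101010111010110→1 (1)
 51  1010101110101101→1 (0)
 52  0101011101011010→0 (0)
 53  1010111010110100→1 (1)
 54  0101110101101001→0 (0)
 55  1011101011010010→1 (1)
 56  0111010110100101→0 (1)
 57  1110101101001011→1 (0)
 58  1101011010010110→1 (1)
 59  1010110100101101→1 (1)
 60  0101101001011011→0 (1)
 61  1011010010110111→1 (0)
 62  0110100101101110→0 (1)
 63  1101001011011101→1 (0)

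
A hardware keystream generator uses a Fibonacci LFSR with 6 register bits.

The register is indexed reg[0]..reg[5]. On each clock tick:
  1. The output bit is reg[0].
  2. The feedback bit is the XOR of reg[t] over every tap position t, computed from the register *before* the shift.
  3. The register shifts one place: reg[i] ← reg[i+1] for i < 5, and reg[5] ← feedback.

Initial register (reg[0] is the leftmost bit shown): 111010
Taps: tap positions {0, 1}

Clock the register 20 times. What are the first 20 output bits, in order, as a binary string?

11101000111001001011

tick  register→output (feedback)
  0  111010→1 (0)
  1  110100→1 (0)
  2  101000→1 (1)
  3  010001→0 (1)
  4  100011→1 (1)
  5  000111→0 (0)
  6  001110→0 (0)
  7  011100→0 (1)
  8  111001→1 (0)
  9  110010→1 (0)
 10  100100→1 (1)
 11  001001→0 (0)
 12  010010→0 (1)
 13  100101→1 (1)
 14  001011→0 (0)
 15  010110→0 (1)
 16  101101→1 (1)
 17  011011→0 (1)
 18  110111→1 (0)
 19  101110→1 (1)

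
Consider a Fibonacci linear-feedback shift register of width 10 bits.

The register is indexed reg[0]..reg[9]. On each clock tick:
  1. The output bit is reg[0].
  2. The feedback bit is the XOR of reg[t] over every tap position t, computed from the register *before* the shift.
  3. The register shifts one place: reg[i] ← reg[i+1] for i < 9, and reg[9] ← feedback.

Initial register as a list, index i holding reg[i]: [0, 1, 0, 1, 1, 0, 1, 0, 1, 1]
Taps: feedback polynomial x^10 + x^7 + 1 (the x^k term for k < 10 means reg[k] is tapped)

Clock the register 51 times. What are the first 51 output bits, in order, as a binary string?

010110101100111101011000110011111100101010100110011

k : reg_k → out_k, fb_k
0: 0101101011 → 0, fb=0
1: 1011010110 → 1, fb=0
2: 0110101100 → 0, fb=1
3: 1101011001 → 1, fb=1
4: 1010110011 → 1, fb=1
5: 0101100111 → 0, fb=1
6: 1011001111 → 1, fb=0
7: 0110011110 → 0, fb=1
8: 1100111101 → 1, fb=0
9: 1001111010 → 1, fb=1
10: 0011110101 → 0, fb=1
11: 0111101011 → 0, fb=0
12: 1111010110 → 1, fb=0
13: 1110101100 → 1, fb=0
14: 1101011000 → 1, fb=1
15: 1010110001 → 1, fb=1
16: 0101100011 → 0, fb=0
17: 1011000110 → 1, fb=0
18: 0110001100 → 0, fb=1
19: 1100011001 → 1, fb=1
20: 1000110011 → 1, fb=1
21: 0001100111 → 0, fb=1
22: 0011001111 → 0, fb=1
23: 0110011111 → 0, fb=1
24: 1100111111 → 1, fb=0
25: 1001111110 → 1, fb=0
26: 0011111100 → 0, fb=1
27: 0111111001 → 0, fb=0
28: 1111110010 → 1, fb=1
29: 1111100101 → 1, fb=0
30: 1111001010 → 1, fb=1
31: 1110010101 → 1, fb=0
32: 1100101010 → 1, fb=1
33: 1001010101 → 1, fb=0
34: 0010101010 → 0, fb=0
35: 0101010100 → 0, fb=1
36: 1010101001 → 1, fb=1
37: 0101010011 → 0, fb=0
38: 1010100110 → 1, fb=0
39: 0101001100 → 0, fb=1
40: 1010011001 → 1, fb=1
41: 0100110011 → 0, fb=0
42: 1001100110 → 1, fb=0
43: 0011001100 → 0, fb=1
44: 0110011001 → 0, fb=0
45: 1100110010 → 1, fb=1
46: 1001100101 → 1, fb=0
47: 0011001010 → 0, fb=0
48: 0110010100 → 0, fb=1
49: 1100101001 → 1, fb=1
50: 1001010011 → 1, fb=1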